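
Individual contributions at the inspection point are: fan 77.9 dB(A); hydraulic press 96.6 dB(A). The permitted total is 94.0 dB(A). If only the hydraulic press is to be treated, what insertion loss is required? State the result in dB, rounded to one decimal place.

Everything except the hydraulic press sums to 10^(77.9/10) = 6.166e+07 in linear terms, 77.90 dB(A).
To meet 94.0 dB(A) overall, the treated hydraulic press may contribute at most 10^(94.0/10) − 6.166e+07 = 2.450e+09, i.e. 93.89 dB(A).
Required insertion loss = 96.6 − 93.89 = 2.71 dB.

2.7 dB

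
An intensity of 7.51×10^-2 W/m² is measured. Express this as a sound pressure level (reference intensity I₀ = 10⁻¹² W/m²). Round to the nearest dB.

I/I₀ = 7.51×10^-2/10⁻¹² = 7.51×10^10, and L = 10·log₁₀(I/I₀).
L = 10·(0.8756 + 10) = 108.76 dB.

109 dB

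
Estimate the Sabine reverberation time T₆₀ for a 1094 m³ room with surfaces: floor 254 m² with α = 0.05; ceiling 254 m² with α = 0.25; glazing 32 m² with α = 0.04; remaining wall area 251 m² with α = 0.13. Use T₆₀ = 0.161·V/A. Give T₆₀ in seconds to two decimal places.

A = Σ Sᵢαᵢ = 254·0.05 + 254·0.25 + 32·0.04 + 251·0.13 = 110.11 m².
T₆₀ = 0.161 × 1094 / 110.11 = 1.600 s.

1.60 s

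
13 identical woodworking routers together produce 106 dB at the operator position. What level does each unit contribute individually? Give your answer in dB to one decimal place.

94.9 dB

13 equal contributions raise the level by 10·log₁₀ 13 = 11.139 dB, so each unit alone gives 106 − 11.139.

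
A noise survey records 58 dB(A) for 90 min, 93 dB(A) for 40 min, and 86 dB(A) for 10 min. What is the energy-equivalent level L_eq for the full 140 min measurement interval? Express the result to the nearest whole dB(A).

Weight each interval's intensity by its duration and average over T = 140 min:
Σ tᵢ·10^(Lᵢ/10) = 90·10^(58/10) + 40·10^(93/10) + 10·10^(86/10) = 8.385e+10.
L_eq = 10·log₁₀(8.385e+10/140) = 87.77 dB(A).

88 dB(A)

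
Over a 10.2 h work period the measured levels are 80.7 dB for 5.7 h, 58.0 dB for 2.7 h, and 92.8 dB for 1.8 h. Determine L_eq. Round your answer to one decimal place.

86.0 dB

The energy average is taken in the linear domain: L_eq = 10·log₁₀[(Σ tᵢ·10^(Lᵢ/10))/T], T = 10.2 h.
Σ tᵢ·10^(Lᵢ/10) = 5.7·10^(80.7/10) + 2.7·10^(58.0/10) + 1.8·10^(92.8/10) = 4.101e+09.
L_eq = 10·log₁₀(4.101e+09/10.2) = 86.04 dB.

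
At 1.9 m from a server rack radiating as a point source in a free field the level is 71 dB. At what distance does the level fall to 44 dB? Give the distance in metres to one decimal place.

42.5 m

The 27.0 dB drop corresponds to a distance ratio of 10^(27.0/20) for a point source.
r₂ = 1.9·10^((71−44)/20) = 1.9·10^(27.0/20) = 42.54 m.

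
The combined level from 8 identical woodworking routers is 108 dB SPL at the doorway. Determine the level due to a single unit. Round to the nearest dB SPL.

99 dB SPL

8 equal contributions raise the level by 10·log₁₀ 8 = 9.031 dB, so each unit alone gives 108 − 9.031.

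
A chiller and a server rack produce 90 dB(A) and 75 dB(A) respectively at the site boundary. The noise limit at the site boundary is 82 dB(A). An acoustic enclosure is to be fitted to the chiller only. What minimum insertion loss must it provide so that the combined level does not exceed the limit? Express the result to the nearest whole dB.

Everything except the chiller sums to 10^(75/10) = 3.162e+07 in linear terms, 75.00 dB(A).
The limit corresponds to 10^(82/10) = 1.585e+08; subtracting the fixed part leaves 1.269e+08 for the chiller, i.e. 81.03 dB(A).
Required insertion loss = 90 − 81.03 = 8.97 dB.

9 dB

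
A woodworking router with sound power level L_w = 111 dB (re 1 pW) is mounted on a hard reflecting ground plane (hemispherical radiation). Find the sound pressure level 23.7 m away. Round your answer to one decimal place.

L_p = L_w − 10·log₁₀(2π·r²) with r = 23.7 m.
2π·r² = 3529 m², 10·log₁₀ of that is 35.477 dB.
L_p = 111 − 35.477 = 75.52 dB.

75.5 dB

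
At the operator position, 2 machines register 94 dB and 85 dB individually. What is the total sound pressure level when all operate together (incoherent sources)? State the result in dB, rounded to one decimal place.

94.5 dB

Incoherent sources combine by intensity addition: L_total = 10·log₁₀(Σ 10^(L_i/10)).
Σ 10^(L/10) = 10^(94/10) + 10^(85/10) = 2.828e+09.
L_total = 10·log₁₀(2.828e+09) = 94.51 dB.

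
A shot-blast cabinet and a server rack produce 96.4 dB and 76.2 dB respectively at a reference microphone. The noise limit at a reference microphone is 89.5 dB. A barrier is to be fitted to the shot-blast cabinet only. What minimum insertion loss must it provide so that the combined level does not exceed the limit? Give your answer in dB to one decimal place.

7.1 dB

Everything except the shot-blast cabinet sums to 10^(76.2/10) = 4.169e+07 in linear terms, 76.20 dB.
To meet 89.5 dB overall, the treated shot-blast cabinet may contribute at most 10^(89.5/10) − 4.169e+07 = 8.496e+08, i.e. 89.29 dB.
Required insertion loss = 96.4 − 89.29 = 7.11 dB.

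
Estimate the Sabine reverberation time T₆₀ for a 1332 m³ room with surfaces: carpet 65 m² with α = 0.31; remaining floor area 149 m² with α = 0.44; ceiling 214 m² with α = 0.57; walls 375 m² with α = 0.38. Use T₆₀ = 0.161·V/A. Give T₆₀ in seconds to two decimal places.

0.61 s

Total absorption A = 65·0.31 + 149·0.44 + 214·0.57 + 375·0.38 = 350.19 m² sabins.
T₆₀ = 0.161·V/A = 0.161·1332/350.19 = 0.612 s.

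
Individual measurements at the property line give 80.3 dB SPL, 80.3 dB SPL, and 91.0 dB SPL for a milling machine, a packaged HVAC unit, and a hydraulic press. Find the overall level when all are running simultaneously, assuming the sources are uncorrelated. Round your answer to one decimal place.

91.7 dB SPL

For uncorrelated sources the intensities add, so convert each level to linear form, sum, and take 10·log₁₀ of the total.
Σ 10^(L/10) = 10^(80.3/10) + 10^(80.3/10) + 10^(91.0/10) = 1.473e+09.
L_total = 10·log₁₀(1.473e+09) = 91.68 dB SPL.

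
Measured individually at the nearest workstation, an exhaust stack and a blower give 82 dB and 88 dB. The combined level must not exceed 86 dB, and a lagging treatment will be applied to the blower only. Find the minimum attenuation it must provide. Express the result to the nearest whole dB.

Fixed contribution from the other source: Σ 10^(L/10) = 10^(82/10) = 1.585e+08 (82.00 dB).
The limit corresponds to 10^(86/10) = 3.981e+08; subtracting the fixed part leaves 2.396e+08 for the blower, i.e. 83.80 dB.
So the blower must be reduced from 88 to 83.80 dB: IL = 4.20 dB.

4 dB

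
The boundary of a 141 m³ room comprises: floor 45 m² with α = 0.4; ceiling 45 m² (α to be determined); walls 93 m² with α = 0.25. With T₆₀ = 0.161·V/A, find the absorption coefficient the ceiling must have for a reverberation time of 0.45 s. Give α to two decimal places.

A = 0.161·V/T₆₀ = 0.161·141/0.45 = 50.45 m² sabins.
Absorption from the other surfaces = 45·0.4 + 93·0.25 = 41.25 m², so the ceiling must supply 9.20 m² over 45 m².
α = 9.20/45 = 0.204.

0.20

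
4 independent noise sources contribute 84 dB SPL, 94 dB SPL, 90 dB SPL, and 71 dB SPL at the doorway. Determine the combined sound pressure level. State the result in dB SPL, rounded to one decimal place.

Incoherent sources combine by intensity addition: L_total = 10·log₁₀(Σ 10^(L_i/10)).
Σ 10^(L/10) = 10^(84/10) + 10^(94/10) + 10^(90/10) + 10^(71/10) = 3.776e+09.
L_total = 10·log₁₀(3.776e+09) = 95.77 dB SPL.

95.8 dB SPL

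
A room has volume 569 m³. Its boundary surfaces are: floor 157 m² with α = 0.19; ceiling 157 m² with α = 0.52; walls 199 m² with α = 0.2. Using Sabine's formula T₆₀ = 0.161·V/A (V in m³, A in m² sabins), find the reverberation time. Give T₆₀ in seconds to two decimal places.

Total absorption A = 157·0.19 + 157·0.52 + 199·0.2 = 151.27 m² sabins.
T₆₀ = 0.161·V/A = 0.161·569/151.27 = 0.606 s.

0.61 s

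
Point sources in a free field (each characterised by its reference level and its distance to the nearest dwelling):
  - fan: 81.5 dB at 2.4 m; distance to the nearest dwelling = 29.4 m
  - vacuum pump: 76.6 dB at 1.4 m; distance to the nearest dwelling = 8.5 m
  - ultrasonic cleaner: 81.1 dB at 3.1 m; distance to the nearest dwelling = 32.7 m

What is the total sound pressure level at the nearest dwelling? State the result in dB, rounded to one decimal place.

Propagate each source to the receiver with L = L_ref − 20·log₁₀(r/r_ref), then add intensities.
fan: 81.5 − 20·log₁₀(29.4/2.4) = 81.5 − 21.76 = 59.74 dB.
vacuum pump: 76.6 − 20·log₁₀(8.5/1.4) = 76.6 − 15.67 = 60.93 dB.
ultrasonic cleaner: 81.1 − 20·log₁₀(32.7/3.1) = 81.1 − 20.46 = 60.64 dB.
Σ 10^(L/10) = 3.339e+06 → L_total = 10·log₁₀(3.339e+06) = 65.24 dB.

65.2 dB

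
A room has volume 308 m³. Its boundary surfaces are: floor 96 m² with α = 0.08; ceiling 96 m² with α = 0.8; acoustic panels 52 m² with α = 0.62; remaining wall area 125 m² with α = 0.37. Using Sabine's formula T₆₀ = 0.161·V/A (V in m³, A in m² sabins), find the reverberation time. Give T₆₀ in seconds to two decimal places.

0.30 s

Summing Sᵢαᵢ: 96·0.08 + 96·0.8 + 52·0.62 + 125·0.37 = 162.97 m².
T₆₀ = 0.161·V/A = 0.161·308/162.97 = 0.304 s.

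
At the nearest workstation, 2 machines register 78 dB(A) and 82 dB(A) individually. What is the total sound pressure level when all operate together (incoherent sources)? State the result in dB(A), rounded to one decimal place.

For uncorrelated sources the intensities add, so convert each level to linear form, sum, and take 10·log₁₀ of the total.
Σ 10^(L/10) = 10^(78/10) + 10^(82/10) = 2.216e+08.
L_total = 10·log₁₀(2.216e+08) = 83.46 dB(A).

83.5 dB(A)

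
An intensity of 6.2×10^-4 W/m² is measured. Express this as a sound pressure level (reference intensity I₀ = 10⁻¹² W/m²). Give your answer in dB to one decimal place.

L = 10·log₁₀(I/I₀) = 10·log₁₀(6.2×10^-4/10⁻¹²) = 10·log₁₀(6.2×10^8).
L = 10·(0.7924 + 8) = 87.92 dB.

87.9 dB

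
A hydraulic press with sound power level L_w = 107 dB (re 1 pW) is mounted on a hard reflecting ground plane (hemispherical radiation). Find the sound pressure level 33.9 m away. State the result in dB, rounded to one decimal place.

Free-field hemispherical radiation: L_p = L_w − 10·log₁₀(2π·r²), r = 33.9 m.
2π·r² = 7221 m², 10·log₁₀ of that is 38.586 dB.
L_p = 107 − 38.586 = 68.41 dB.

68.4 dB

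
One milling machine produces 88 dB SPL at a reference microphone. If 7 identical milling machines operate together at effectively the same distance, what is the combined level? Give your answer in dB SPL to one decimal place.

L_total = L₁ + 10·log₁₀ N for N identical incoherent sources.
L_total = 88 + 10·log₁₀(7) = 88 + 8.451 = 96.45 dB SPL.

96.5 dB SPL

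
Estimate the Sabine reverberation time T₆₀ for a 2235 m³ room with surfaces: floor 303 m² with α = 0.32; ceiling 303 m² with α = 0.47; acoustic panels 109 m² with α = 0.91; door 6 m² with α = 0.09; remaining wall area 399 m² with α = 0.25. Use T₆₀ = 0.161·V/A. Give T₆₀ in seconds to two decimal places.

A = Σ Sᵢαᵢ = 303·0.32 + 303·0.47 + 109·0.91 + 6·0.09 + 399·0.25 = 438.85 m².
T₆₀ = 0.161·V/A = 0.161·2235/438.85 = 0.820 s.

0.82 s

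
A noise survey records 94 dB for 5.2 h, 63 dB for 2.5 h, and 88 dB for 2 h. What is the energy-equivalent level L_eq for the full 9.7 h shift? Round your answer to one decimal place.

91.7 dB

L_eq = 10·log₁₀[(1/T)·Σ tᵢ·10^(Lᵢ/10)] with T = 9.7 h.
Σ tᵢ·10^(Lᵢ/10) = 5.2·10^(94/10) + 2.5·10^(63/10) + 2·10^(88/10) = 1.433e+10.
L_eq = 10·log₁₀(1.433e+10/9.7) = 91.69 dB.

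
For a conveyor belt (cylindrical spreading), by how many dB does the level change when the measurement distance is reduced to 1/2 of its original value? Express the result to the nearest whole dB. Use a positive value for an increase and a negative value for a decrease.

+3 dB

A line source loses 3 dB per doubling of distance; generally ΔL = −10·log₁₀(r₂/r₁).
ΔL = −10·log₁₀(0.5) = +3.01 dB.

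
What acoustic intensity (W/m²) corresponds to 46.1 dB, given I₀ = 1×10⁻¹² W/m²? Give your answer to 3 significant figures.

4.07e-08 W/m²

L = 10·log₁₀(I/I₀) ⇒ I = I₀·10^(L/10) = 10⁻¹² × 10^4.61.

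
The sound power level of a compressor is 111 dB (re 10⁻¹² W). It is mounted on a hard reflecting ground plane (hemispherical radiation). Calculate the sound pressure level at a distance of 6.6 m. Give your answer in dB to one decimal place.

Free-field hemispherical radiation: L_p = L_w − 10·log₁₀(2π·r²), r = 6.6 m.
2π·r² = 273.7 m², 10·log₁₀ of that is 24.373 dB.
L_p = 111 − 24.373 = 86.63 dB.

86.6 dB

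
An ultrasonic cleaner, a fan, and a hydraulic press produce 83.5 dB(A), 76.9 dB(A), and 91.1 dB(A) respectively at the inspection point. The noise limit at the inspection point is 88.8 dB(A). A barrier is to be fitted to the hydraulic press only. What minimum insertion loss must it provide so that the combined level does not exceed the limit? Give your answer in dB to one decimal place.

The untreated sources together contribute 10^(83.5/10) + 10^(76.9/10) = 2.728e+08, i.e. 84.36 dB(A).
To meet 88.8 dB(A) overall, the treated hydraulic press may contribute at most 10^(88.8/10) − 2.728e+08 = 4.857e+08, i.e. 86.86 dB(A).
Required insertion loss = 91.1 − 86.86 = 4.24 dB.

4.2 dB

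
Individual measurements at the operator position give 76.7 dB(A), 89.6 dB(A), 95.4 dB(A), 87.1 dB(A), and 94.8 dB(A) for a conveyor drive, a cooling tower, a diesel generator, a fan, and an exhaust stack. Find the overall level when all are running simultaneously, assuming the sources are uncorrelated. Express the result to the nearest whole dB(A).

99 dB(A)

For uncorrelated sources the intensities add, so convert each level to linear form, sum, and take 10·log₁₀ of the total.
Σ 10^(L/10) = 10^(76.7/10) + 10^(89.6/10) + 10^(95.4/10) + 10^(87.1/10) + 10^(94.8/10) = 7.959e+09.
L_total = 10·log₁₀(7.959e+09) = 99.01 dB(A).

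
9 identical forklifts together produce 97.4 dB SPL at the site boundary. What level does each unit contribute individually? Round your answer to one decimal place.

87.9 dB SPL

For N identical incoherent sources L_total = L₁ + 10·log₁₀ N, so L₁ = 97.4 − 10·log₁₀(9) = 97.4 − 9.542.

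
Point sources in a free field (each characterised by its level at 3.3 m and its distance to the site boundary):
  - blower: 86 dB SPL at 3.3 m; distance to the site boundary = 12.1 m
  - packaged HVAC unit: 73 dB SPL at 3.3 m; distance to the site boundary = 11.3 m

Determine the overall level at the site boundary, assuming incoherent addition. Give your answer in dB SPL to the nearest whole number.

Apply inverse-square spreading to bring every level to the receiver, then sum 10^(L/10).
blower: 86 − 20·log₁₀(12.1/3.3) = 86 − 11.29 = 74.71 dB SPL.
packaged HVAC unit: 73 − 20·log₁₀(11.3/3.3) = 73 − 10.69 = 62.31 dB SPL.
Σ 10^(L/10) = 3.131e+07 → L_total = 10·log₁₀(3.131e+07) = 74.96 dB SPL.

75 dB SPL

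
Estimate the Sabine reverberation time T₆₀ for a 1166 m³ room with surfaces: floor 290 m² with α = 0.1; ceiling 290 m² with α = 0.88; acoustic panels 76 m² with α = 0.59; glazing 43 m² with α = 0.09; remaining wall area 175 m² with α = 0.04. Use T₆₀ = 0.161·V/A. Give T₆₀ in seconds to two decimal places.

A = Σ Sᵢαᵢ = 290·0.1 + 290·0.88 + 76·0.59 + 43·0.09 + 175·0.04 = 339.91 m².
T₆₀ = 0.161 × 1166 / 339.91 = 0.552 s.

0.55 s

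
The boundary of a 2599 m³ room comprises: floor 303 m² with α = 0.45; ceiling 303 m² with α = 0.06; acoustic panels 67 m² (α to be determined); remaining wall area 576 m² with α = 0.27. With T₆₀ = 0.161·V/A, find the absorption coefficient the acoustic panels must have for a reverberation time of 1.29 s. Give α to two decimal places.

Required total absorption A = 0.161·2599/1.29 = 324.37 m².
Absorption from the other surfaces = 303·0.45 + 303·0.06 + 576·0.27 = 310.05 m², so the acoustic panels must supply 14.32 m² over 67 m².
α = 14.32/67 = 0.214.

0.21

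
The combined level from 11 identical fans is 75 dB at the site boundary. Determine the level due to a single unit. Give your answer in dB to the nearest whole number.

11 equal contributions raise the level by 10·log₁₀ 11 = 10.414 dB, so each unit alone gives 75 − 10.414.

65 dB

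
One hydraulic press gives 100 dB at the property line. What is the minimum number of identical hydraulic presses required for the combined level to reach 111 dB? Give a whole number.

13

The shortfall is 111 − 100 = 11.0 dB, and N units add 10·log₁₀ N, so need 10·log₁₀ N ≥ 11.0.
N ≥ 10^(11.0/10) = 12.589, so N = 13.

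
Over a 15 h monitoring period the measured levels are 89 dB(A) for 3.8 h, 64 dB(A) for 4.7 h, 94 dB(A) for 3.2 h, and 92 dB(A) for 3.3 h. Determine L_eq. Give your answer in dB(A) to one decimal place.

The energy average is taken in the linear domain: L_eq = 10·log₁₀[(Σ tᵢ·10^(Lᵢ/10))/T], T = 15 h.
Σ tᵢ·10^(Lᵢ/10) = 3.8·10^(89/10) + 4.7·10^(64/10) + 3.2·10^(94/10) + 3.3·10^(92/10) = 1.630e+10.
L_eq = 10·log₁₀(1.630e+10/15) = 90.36 dB(A).

90.4 dB(A)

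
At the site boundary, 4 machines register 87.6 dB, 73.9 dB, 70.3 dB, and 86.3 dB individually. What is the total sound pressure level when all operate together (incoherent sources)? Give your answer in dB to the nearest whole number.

90 dB

For uncorrelated sources the intensities add, so convert each level to linear form, sum, and take 10·log₁₀ of the total.
Σ 10^(L/10) = 10^(87.6/10) + 10^(73.9/10) + 10^(70.3/10) + 10^(86.3/10) = 1.037e+09.
L_total = 10·log₁₀(1.037e+09) = 90.16 dB.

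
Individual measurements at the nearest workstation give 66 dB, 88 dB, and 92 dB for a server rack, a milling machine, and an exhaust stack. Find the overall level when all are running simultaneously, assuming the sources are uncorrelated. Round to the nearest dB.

For uncorrelated sources the intensities add, so convert each level to linear form, sum, and take 10·log₁₀ of the total.
Σ 10^(L/10) = 10^(66/10) + 10^(88/10) + 10^(92/10) = 2.220e+09.
L_total = 10·log₁₀(2.220e+09) = 93.46 dB.

93 dB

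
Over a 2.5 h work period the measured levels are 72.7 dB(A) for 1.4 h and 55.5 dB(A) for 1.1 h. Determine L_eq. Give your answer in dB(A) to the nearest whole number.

70 dB(A)

Weight each interval's intensity by its duration and average over T = 2.5 h:
Σ tᵢ·10^(Lᵢ/10) = 1.4·10^(72.7/10) + 1.1·10^(55.5/10) = 2.646e+07.
L_eq = 10·log₁₀(2.646e+07/2.5) = 70.25 dB(A).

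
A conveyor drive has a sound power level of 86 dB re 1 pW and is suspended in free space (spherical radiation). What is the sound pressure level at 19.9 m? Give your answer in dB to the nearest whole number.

L_p = L_w − 10·log₁₀(4π·r²) with r = 19.9 m.
4π·r² = 4976 m², 10·log₁₀ of that is 36.969 dB.
L_p = 86 − 36.969 = 49.03 dB.

49 dB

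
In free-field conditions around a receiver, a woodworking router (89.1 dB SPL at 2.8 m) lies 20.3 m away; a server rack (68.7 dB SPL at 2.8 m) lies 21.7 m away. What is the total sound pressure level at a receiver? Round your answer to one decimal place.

71.9 dB SPL

Propagate each source to the receiver with L = L_ref − 20·log₁₀(r/r_ref), then add intensities.
woodworking router: 89.1 − 20·log₁₀(20.3/2.8) = 89.1 − 17.21 = 71.89 dB SPL.
server rack: 68.7 − 20·log₁₀(21.7/2.8) = 68.7 − 17.79 = 50.91 dB SPL.
Σ 10^(L/10) = 1.559e+07 → L_total = 10·log₁₀(1.559e+07) = 71.93 dB SPL.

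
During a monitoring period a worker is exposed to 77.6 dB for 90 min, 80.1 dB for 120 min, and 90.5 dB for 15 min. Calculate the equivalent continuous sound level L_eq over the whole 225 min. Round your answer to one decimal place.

L_eq = 10·log₁₀[(1/T)·Σ tᵢ·10^(Lᵢ/10)] with T = 225 min.
Σ tᵢ·10^(Lᵢ/10) = 90·10^(77.6/10) + 120·10^(80.1/10) + 15·10^(90.5/10) = 3.429e+10.
L_eq = 10·log₁₀(3.429e+10/225) = 81.83 dB.

81.8 dB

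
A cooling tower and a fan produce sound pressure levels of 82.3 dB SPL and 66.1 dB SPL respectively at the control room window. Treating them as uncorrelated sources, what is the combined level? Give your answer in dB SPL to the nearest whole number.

For uncorrelated sources the intensities add, so convert each level to linear form, sum, and take 10·log₁₀ of the total.
Σ 10^(L/10) = 10^(82.3/10) + 10^(66.1/10) = 1.739e+08.
L_total = 10·log₁₀(1.739e+08) = 82.40 dB SPL.

82 dB SPL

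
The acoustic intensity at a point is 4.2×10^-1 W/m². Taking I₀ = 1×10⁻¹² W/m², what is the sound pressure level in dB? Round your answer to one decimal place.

116.2 dB

Dividing by I₀ shifts the exponent by 12: I/I₀ = 4.2×10^11.
L = 10·(0.6232 + 11) = 116.23 dB.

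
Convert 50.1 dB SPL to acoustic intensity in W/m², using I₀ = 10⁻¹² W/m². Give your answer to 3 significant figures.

1.02e-07 W/m²

I = I₀·10^(L/10) = 10⁻¹² × 10^(50.1/10) = 10^(-6.990).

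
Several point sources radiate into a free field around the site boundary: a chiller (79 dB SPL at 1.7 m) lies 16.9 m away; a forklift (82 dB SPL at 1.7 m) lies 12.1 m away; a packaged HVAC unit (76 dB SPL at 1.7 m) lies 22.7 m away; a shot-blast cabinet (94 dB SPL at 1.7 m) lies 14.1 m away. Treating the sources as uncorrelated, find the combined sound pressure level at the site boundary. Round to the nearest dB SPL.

First find each source's level at the receiver (point-source: −20·log₁₀(r/r_ref)), then combine on an intensity basis.
chiller: 79 − 20·log₁₀(16.9/1.7) = 79 − 19.95 = 59.05 dB SPL.
forklift: 82 − 20·log₁₀(12.1/1.7) = 82 − 17.05 = 64.95 dB SPL.
packaged HVAC unit: 76 − 20·log₁₀(22.7/1.7) = 76 − 22.51 = 53.49 dB SPL.
shot-blast cabinet: 94 − 20·log₁₀(14.1/1.7) = 94 − 18.38 = 75.62 dB SPL.
Σ 10^(L/10) = 4.067e+07 → L_total = 10·log₁₀(4.067e+07) = 76.09 dB SPL.

76 dB SPL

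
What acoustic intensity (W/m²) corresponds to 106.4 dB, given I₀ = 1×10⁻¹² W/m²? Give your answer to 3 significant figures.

0.0437 W/m²

L = 10·log₁₀(I/I₀) ⇒ I = I₀·10^(L/10) = 10⁻¹² × 10^10.64.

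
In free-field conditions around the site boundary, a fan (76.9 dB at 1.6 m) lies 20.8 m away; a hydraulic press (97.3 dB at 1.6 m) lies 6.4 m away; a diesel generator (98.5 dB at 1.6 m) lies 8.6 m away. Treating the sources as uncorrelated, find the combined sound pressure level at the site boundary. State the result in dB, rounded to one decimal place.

First find each source's level at the receiver (point-source: −20·log₁₀(r/r_ref)), then combine on an intensity basis.
fan: 76.9 − 20·log₁₀(20.8/1.6) = 76.9 − 22.28 = 54.62 dB.
hydraulic press: 97.3 − 20·log₁₀(6.4/1.6) = 97.3 − 12.04 = 85.26 dB.
diesel generator: 98.5 − 20·log₁₀(8.6/1.6) = 98.5 − 14.61 = 83.89 dB.
Σ 10^(L/10) = 5.810e+08 → L_total = 10·log₁₀(5.810e+08) = 87.64 dB.

87.6 dB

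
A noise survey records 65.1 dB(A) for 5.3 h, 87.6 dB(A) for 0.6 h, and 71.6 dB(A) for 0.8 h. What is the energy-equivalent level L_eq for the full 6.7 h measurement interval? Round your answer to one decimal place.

Weight each interval's intensity by its duration and average over T = 6.7 h:
Σ tᵢ·10^(Lᵢ/10) = 5.3·10^(65.1/10) + 0.6·10^(87.6/10) + 0.8·10^(71.6/10) = 3.740e+08.
L_eq = 10·log₁₀(3.740e+08/6.7) = 77.47 dB(A).

77.5 dB(A)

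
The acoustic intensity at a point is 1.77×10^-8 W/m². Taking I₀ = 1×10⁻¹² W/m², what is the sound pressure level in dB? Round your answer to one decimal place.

42.5 dB

I/I₀ = 1.77×10^-8/10⁻¹² = 1.77×10^4, and L = 10·log₁₀(I/I₀).
L = 10·(0.2480 + 4) = 42.48 dB.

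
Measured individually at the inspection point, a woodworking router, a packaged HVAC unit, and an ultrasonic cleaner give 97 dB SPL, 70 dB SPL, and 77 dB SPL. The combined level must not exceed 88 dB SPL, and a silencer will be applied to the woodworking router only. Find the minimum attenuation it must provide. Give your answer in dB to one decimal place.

9.4 dB

Fixed contribution from the other sources: Σ 10^(L/10) = 10^(70/10) + 10^(77/10) = 6.012e+07 (77.79 dB SPL).
The limit corresponds to 10^(88/10) = 6.310e+08; subtracting the fixed part leaves 5.708e+08 for the woodworking router, i.e. 87.57 dB SPL.
Required insertion loss = 97 − 87.57 = 9.43 dB.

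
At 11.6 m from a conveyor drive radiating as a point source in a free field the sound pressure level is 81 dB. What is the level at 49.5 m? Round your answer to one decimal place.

68.4 dB

For a point source, L₂ = L₁ − 20·log₁₀(r₂/r₁).
L₂ = 81 − 20·log₁₀(49.5/11.6) = 81 − 12.603 = 68.40 dB.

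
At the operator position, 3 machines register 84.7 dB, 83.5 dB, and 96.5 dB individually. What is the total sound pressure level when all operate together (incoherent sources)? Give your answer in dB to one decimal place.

97.0 dB

For uncorrelated sources the intensities add, so convert each level to linear form, sum, and take 10·log₁₀ of the total.
Σ 10^(L/10) = 10^(84.7/10) + 10^(83.5/10) + 10^(96.5/10) = 4.986e+09.
L_total = 10·log₁₀(4.986e+09) = 96.98 dB.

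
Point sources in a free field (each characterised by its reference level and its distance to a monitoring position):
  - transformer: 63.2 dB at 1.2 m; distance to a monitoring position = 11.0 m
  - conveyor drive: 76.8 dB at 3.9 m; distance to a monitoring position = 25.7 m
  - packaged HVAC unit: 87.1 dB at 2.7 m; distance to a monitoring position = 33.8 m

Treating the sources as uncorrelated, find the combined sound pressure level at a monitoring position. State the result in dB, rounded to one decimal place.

First find each source's level at the receiver (point-source: −20·log₁₀(r/r_ref)), then combine on an intensity basis.
transformer: 63.2 − 20·log₁₀(11.0/1.2) = 63.2 − 19.24 = 43.96 dB.
conveyor drive: 76.8 − 20·log₁₀(25.7/3.9) = 76.8 − 16.38 = 60.42 dB.
packaged HVAC unit: 87.1 − 20·log₁₀(33.8/2.7) = 87.1 − 21.95 = 65.15 dB.
Σ 10^(L/10) = 4.400e+06 → L_total = 10·log₁₀(4.400e+06) = 66.43 dB.

66.4 dB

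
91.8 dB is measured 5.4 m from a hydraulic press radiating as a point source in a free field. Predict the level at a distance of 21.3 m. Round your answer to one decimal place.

79.9 dB

Spherical spreading from a point source gives a 20·log₁₀(r₂/r₁) drop.
L₂ = 91.8 − 20·log₁₀(21.3/5.4) = 91.8 − 11.920 = 79.88 dB.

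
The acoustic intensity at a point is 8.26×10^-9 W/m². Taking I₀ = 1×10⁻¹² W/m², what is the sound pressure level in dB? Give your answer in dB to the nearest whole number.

39 dB

Dividing by I₀ shifts the exponent by 12: I/I₀ = 8.26×10^3.
L = 10·(0.9170 + 3) = 39.17 dB.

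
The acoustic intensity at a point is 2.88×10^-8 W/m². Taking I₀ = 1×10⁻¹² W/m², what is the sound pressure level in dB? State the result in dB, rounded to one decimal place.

44.6 dB

I/I₀ = 2.88×10^-8/10⁻¹² = 2.88×10^4, and L = 10·log₁₀(I/I₀).
L = 10·(0.4594 + 4) = 44.59 dB.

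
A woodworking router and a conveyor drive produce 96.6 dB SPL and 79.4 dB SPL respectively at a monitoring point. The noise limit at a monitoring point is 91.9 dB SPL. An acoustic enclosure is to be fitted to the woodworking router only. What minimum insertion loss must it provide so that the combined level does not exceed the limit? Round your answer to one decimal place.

5.0 dB

Fixed contribution from the other source: Σ 10^(L/10) = 10^(79.4/10) = 8.710e+07 (79.40 dB SPL).
The limit corresponds to 10^(91.9/10) = 1.549e+09; subtracting the fixed part leaves 1.462e+09 for the woodworking router, i.e. 91.65 dB SPL.
Required insertion loss = 96.6 − 91.65 = 4.95 dB.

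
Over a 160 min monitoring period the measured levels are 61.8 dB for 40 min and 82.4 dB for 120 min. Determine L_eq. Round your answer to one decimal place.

81.2 dB

L_eq = 10·log₁₀[(1/T)·Σ tᵢ·10^(Lᵢ/10)] with T = 160 min.
Σ tᵢ·10^(Lᵢ/10) = 40·10^(61.8/10) + 120·10^(82.4/10) = 2.091e+10.
L_eq = 10·log₁₀(2.091e+10/160) = 81.16 dB.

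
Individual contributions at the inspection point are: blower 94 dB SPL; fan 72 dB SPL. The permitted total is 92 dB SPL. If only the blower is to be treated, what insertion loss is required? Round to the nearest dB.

The untreated sources together contribute 10^(72/10) = 1.585e+07, i.e. 72.00 dB SPL.
To meet 92 dB SPL overall, the treated blower may contribute at most 10^(92/10) − 1.585e+07 = 1.569e+09, i.e. 91.96 dB SPL.
So the blower must be reduced from 94 to 91.96 dB SPL: IL = 2.04 dB.

2 dB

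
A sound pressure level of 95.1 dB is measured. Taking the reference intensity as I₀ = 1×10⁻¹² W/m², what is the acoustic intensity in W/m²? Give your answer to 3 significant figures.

0.00324 W/m²

I = I₀·10^(L/10) = 10⁻¹² × 10^(95.1/10) = 10^(-2.490).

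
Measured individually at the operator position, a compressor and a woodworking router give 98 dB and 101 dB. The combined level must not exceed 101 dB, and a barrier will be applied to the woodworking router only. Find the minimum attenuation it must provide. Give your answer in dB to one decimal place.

3.0 dB

Everything except the woodworking router sums to 10^(98/10) = 6.310e+09 in linear terms, 98.00 dB.
To meet 101 dB overall, the treated woodworking router may contribute at most 10^(101/10) − 6.310e+09 = 6.280e+09, i.e. 97.98 dB.
So the woodworking router must be reduced from 101 to 97.98 dB: IL = 3.02 dB.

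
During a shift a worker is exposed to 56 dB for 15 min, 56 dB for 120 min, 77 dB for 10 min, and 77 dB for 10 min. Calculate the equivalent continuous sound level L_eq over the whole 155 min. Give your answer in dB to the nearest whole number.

68 dB

The energy average is taken in the linear domain: L_eq = 10·log₁₀[(Σ tᵢ·10^(Lᵢ/10))/T], T = 155 min.
Σ tᵢ·10^(Lᵢ/10) = 15·10^(56/10) + 120·10^(56/10) + 10·10^(77/10) + 10·10^(77/10) = 1.056e+09.
L_eq = 10·log₁₀(1.056e+09/155) = 68.33 dB.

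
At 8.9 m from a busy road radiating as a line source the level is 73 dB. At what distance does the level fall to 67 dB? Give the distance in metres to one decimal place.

For a line source L₁ − L₂ = 10·log₁₀(r₂/r₁), so r₂ = r₁·10^((L₁−L₂)/10).
r₂ = 8.9·10^((73−67)/10) = 8.9·10^(6.0/10) = 35.43 m.

35.4 m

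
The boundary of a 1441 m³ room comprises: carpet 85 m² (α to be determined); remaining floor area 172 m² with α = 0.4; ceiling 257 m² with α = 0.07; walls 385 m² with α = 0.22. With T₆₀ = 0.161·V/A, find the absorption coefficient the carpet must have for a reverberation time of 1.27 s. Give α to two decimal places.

0.13

From T₆₀ = 0.161·V/A, the target T₆₀ = 1.27 s needs A = 0.161·1441/1.27 = 182.68 m².
Absorption from the other surfaces = 172·0.4 + 257·0.07 + 385·0.22 = 171.49 m², so the carpet must supply 11.19 m² over 85 m².
α = 11.19/85 = 0.132.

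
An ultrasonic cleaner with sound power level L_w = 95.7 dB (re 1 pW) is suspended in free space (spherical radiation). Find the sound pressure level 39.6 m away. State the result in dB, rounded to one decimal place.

52.8 dB

Free-field spherical radiation: L_p = L_w − 10·log₁₀(4π·r²), r = 39.6 m.
4π·r² = 1.971e+04 m², 10·log₁₀ of that is 42.946 dB.
L_p = 95.7 − 42.946 = 52.75 dB.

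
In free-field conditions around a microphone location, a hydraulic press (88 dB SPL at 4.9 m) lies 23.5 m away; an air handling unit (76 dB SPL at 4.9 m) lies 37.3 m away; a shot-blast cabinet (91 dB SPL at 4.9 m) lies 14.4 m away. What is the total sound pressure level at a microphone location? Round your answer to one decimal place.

82.4 dB SPL

First find each source's level at the receiver (point-source: −20·log₁₀(r/r_ref)), then combine on an intensity basis.
hydraulic press: 88 − 20·log₁₀(23.5/4.9) = 88 − 13.62 = 74.38 dB SPL.
air handling unit: 76 − 20·log₁₀(37.3/4.9) = 76 − 17.63 = 58.37 dB SPL.
shot-blast cabinet: 91 − 20·log₁₀(14.4/4.9) = 91 − 9.36 = 81.64 dB SPL.
Σ 10^(L/10) = 1.739e+08 → L_total = 10·log₁₀(1.739e+08) = 82.40 dB SPL.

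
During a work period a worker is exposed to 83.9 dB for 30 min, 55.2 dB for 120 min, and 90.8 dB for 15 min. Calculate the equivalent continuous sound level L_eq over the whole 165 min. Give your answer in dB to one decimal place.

81.9 dB

L_eq = 10·log₁₀[(1/T)·Σ tᵢ·10^(Lᵢ/10)] with T = 165 min.
Σ tᵢ·10^(Lᵢ/10) = 30·10^(83.9/10) + 120·10^(55.2/10) + 15·10^(90.8/10) = 2.544e+10.
L_eq = 10·log₁₀(2.544e+10/165) = 81.88 dB.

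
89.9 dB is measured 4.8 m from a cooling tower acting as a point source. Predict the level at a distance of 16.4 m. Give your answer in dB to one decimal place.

79.2 dB

For a point source, L₂ = L₁ − 20·log₁₀(r₂/r₁).
L₂ = 89.9 − 20·log₁₀(16.4/4.8) = 89.9 − 10.672 = 79.23 dB.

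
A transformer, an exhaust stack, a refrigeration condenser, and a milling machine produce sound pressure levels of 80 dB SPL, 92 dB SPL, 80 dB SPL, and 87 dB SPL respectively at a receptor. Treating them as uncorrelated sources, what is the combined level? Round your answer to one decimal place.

Incoherent sources combine by intensity addition: L_total = 10·log₁₀(Σ 10^(L_i/10)).
Σ 10^(L/10) = 10^(80/10) + 10^(92/10) + 10^(80/10) + 10^(87/10) = 2.286e+09.
L_total = 10·log₁₀(2.286e+09) = 93.59 dB SPL.

93.6 dB SPL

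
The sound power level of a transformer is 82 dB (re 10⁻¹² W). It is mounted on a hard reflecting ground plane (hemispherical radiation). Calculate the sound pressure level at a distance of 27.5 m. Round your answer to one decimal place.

Free-field hemispherical radiation: L_p = L_w − 10·log₁₀(2π·r²), r = 27.5 m.
2π·r² = 4752 m², 10·log₁₀ of that is 36.768 dB.
L_p = 82 − 36.768 = 45.23 dB.

45.2 dB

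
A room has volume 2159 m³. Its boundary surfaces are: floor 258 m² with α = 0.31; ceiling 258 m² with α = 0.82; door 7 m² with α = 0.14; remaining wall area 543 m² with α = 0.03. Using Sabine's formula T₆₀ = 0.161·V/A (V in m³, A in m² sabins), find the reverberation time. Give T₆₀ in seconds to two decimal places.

A = Σ Sᵢαᵢ = 258·0.31 + 258·0.82 + 7·0.14 + 543·0.03 = 308.81 m².
T₆₀ = 0.161·V/A = 0.161·2159/308.81 = 1.126 s.

1.13 s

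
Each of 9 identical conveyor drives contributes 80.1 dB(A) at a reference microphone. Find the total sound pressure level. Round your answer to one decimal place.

89.6 dB(A)

N identical incoherent sources raise the level by 10·log₁₀ N.
L_total = 80.1 + 10·log₁₀(9) = 80.1 + 9.542 = 89.64 dB(A).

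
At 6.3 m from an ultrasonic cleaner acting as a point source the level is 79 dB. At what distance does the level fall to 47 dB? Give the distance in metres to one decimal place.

Point-source spreading drops the level by 20·log₁₀(r₂/r₁); inverting, r₂/r₁ = 10^(ΔL/20).
r₂ = 6.3·10^((79−47)/20) = 6.3·10^(32.0/20) = 250.81 m.

250.8 m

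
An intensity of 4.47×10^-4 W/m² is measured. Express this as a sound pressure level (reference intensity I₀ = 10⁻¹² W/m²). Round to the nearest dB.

87 dB

L = 10·log₁₀(I/I₀) = 10·log₁₀(4.47×10^-4/10⁻¹²) = 10·log₁₀(4.47×10^8).
L = 10·(0.6503 + 8) = 86.50 dB.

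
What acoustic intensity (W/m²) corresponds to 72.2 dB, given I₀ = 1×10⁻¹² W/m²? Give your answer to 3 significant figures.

L = 10·log₁₀(I/I₀) ⇒ I = I₀·10^(L/10) = 10⁻¹² × 10^7.22.

1.66e-05 W/m²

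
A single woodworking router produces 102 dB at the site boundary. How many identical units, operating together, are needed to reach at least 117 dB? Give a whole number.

32

N identical sources give L₁ + 10·log₁₀ N, so require 10·log₁₀ N ≥ 117 − 102 = 15.0 dB.
N ≥ 10^(15.0/10) = 31.623, so N = 32.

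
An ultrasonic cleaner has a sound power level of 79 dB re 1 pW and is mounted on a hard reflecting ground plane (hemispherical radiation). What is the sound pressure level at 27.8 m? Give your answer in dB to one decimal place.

42.1 dB

Free-field hemispherical radiation: L_p = L_w − 10·log₁₀(2π·r²), r = 27.8 m.
2π·r² = 4856 m², 10·log₁₀ of that is 36.863 dB.
L_p = 79 − 36.863 = 42.14 dB.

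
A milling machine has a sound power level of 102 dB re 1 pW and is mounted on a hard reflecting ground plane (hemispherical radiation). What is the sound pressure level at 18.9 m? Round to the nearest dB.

L_p = L_w − 10·log₁₀(2π·r²) with r = 18.9 m.
2π·r² = 2244 m², 10·log₁₀ of that is 33.511 dB.
L_p = 102 − 33.511 = 68.49 dB.

68 dB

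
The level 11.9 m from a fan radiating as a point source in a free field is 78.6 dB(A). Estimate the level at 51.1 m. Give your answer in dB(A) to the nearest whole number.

66 dB(A)

For a point source, L₂ = L₁ − 20·log₁₀(r₂/r₁).
L₂ = 78.6 − 20·log₁₀(51.1/11.9) = 78.6 − 12.657 = 65.94 dB(A).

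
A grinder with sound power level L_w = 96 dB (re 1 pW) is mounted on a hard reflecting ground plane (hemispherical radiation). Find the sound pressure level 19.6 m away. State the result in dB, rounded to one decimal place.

62.2 dB

The power spreads over a hemisphere of area 2π·r², so L_p = L_w − 10·log₁₀(2π·r²).
2π·r² = 2414 m², 10·log₁₀ of that is 33.827 dB.
L_p = 96 − 33.827 = 62.17 dB.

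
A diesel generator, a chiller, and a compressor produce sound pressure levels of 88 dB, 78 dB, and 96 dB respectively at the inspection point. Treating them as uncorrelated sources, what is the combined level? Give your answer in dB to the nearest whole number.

97 dB

Incoherent sources combine by intensity addition: L_total = 10·log₁₀(Σ 10^(L_i/10)).
Σ 10^(L/10) = 10^(88/10) + 10^(78/10) + 10^(96/10) = 4.675e+09.
L_total = 10·log₁₀(4.675e+09) = 96.70 dB.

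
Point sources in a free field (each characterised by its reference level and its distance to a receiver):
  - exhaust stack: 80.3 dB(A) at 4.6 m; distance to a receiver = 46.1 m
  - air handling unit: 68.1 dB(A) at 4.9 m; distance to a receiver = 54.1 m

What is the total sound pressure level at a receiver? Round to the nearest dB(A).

First find each source's level at the receiver (point-source: −20·log₁₀(r/r_ref)), then combine on an intensity basis.
exhaust stack: 80.3 − 20·log₁₀(46.1/4.6) = 80.3 − 20.02 = 60.28 dB(A).
air handling unit: 68.1 − 20·log₁₀(54.1/4.9) = 68.1 − 20.86 = 47.24 dB(A).
Σ 10^(L/10) = 1.120e+06 → L_total = 10·log₁₀(1.120e+06) = 60.49 dB(A).

60 dB(A)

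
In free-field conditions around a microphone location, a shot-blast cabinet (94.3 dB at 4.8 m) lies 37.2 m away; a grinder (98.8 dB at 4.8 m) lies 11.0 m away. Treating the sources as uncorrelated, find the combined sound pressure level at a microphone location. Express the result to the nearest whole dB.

First find each source's level at the receiver (point-source: −20·log₁₀(r/r_ref)), then combine on an intensity basis.
shot-blast cabinet: 94.3 − 20·log₁₀(37.2/4.8) = 94.3 − 17.79 = 76.51 dB.
grinder: 98.8 − 20·log₁₀(11.0/4.8) = 98.8 − 7.20 = 91.60 dB.
Σ 10^(L/10) = 1.489e+09 → L_total = 10·log₁₀(1.489e+09) = 91.73 dB.

92 dB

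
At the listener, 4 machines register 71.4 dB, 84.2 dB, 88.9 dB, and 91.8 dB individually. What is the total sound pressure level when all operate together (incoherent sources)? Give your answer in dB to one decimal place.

94.1 dB

Incoherent sources combine by intensity addition: L_total = 10·log₁₀(Σ 10^(L_i/10)).
Σ 10^(L/10) = 10^(71.4/10) + 10^(84.2/10) + 10^(88.9/10) + 10^(91.8/10) = 2.567e+09.
L_total = 10·log₁₀(2.567e+09) = 94.09 dB.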